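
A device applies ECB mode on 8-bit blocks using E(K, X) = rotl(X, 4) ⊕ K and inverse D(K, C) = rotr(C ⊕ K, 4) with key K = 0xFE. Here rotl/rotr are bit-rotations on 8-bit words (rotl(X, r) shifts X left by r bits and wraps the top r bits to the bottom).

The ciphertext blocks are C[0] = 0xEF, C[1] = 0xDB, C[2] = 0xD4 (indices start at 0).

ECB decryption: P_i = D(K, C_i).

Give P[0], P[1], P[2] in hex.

P[0] = 0x11, P[1] = 0x52, P[2] = 0xA2

P[0]: D(K, 0xEF) = 0x11.
P[1]: D(K, 0xDB) = 0x52.
P[2]: D(K, 0xD4) = 0xA2.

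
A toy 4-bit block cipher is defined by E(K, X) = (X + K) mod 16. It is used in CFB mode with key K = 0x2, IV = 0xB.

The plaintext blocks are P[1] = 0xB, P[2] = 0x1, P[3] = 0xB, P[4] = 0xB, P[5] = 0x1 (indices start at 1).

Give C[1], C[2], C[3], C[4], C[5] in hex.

C[1] = 0x6, C[2] = 0x9, C[3] = 0x0, C[4] = 0x9, C[5] = 0xA

CFB encryption: C_i = P_i ⊕ E(K, C_{i−1}), with C_{0} = IV.
C[1]: E(K, 0xB) = 0xD; 0xB ⊕ 0xD = 0x6.
C[2]: E(K, 0x6) = 0x8; 0x1 ⊕ 0x8 = 0x9.
C[3]: E(K, 0x9) = 0xB; 0xB ⊕ 0xB = 0x0.
C[4]: E(K, 0x0) = 0x2; 0xB ⊕ 0x2 = 0x9.
C[5]: E(K, 0x9) = 0xB; 0x1 ⊕ 0xB = 0xA.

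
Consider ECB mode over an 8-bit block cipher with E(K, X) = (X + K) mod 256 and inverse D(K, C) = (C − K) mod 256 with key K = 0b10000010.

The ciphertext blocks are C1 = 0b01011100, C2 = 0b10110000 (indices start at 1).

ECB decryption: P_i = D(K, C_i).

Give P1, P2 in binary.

P1 = 0b11011010, P2 = 0b00101110

P1: D(K, 0b01011100) = 0b11011010.
P2: D(K, 0b10110000) = 0b00101110.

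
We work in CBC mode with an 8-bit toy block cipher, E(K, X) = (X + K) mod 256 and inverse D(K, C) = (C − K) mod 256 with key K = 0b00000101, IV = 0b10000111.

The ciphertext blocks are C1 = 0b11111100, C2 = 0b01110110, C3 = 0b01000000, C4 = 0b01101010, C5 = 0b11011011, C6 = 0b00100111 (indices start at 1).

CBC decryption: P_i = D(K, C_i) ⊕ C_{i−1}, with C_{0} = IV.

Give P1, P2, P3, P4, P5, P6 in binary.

P1 = 0b01110000, P2 = 0b10001101, P3 = 0b01001101, P4 = 0b00100101, P5 = 0b10111100, P6 = 0b11111001

P1: D(K, 0b11111100) = 0b11110111; 0b11110111 ⊕ 0b10000111 = 0b01110000.
P2: D(K, 0b01110110) = 0b01110001; 0b01110001 ⊕ 0b11111100 = 0b10001101.
P3: D(K, 0b01000000) = 0b00111011; 0b00111011 ⊕ 0b01110110 = 0b01001101.
P4: D(K, 0b01101010) = 0b01100101; 0b01100101 ⊕ 0b01000000 = 0b00100101.
P5: D(K, 0b11011011) = 0b11010110; 0b11010110 ⊕ 0b01101010 = 0b10111100.
P6: D(K, 0b00100111) = 0b00100010; 0b00100010 ⊕ 0b11011011 = 0b11111001.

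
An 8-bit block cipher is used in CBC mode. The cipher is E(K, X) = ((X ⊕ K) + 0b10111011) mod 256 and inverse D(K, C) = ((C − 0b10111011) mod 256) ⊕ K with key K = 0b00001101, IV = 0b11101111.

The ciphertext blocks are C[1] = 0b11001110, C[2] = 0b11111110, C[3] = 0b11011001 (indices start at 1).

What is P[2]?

P[2] = 0b10000000

CBC decryption: P_i = D(K, C_i) ⊕ C_{i−1}, with C_{0} = IV.
P[2]: D(K, 0b11111110) = 0b01001110; 0b01001110 ⊕ 0b11001110 = 0b10000000.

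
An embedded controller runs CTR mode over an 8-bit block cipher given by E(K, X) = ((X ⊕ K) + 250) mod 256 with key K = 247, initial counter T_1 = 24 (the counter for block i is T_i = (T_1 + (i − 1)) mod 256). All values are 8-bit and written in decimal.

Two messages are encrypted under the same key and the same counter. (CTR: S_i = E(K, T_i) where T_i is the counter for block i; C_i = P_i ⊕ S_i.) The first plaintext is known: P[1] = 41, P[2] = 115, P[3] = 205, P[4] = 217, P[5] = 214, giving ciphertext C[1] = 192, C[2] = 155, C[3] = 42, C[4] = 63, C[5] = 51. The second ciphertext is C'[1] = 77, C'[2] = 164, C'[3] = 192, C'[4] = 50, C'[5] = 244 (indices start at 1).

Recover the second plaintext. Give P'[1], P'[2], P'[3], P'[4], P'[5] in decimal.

P'[1] = 164, P'[2] = 76, P'[3] = 39, P'[4] = 212, P'[5] = 17

In CTR with a reused counter, both messages share the same keystream S_i, so C_i ⊕ C'_i = P_i ⊕ P'_i and thus P'_i = P_i ⊕ C_i ⊕ C'_i.
P'[1]: 41 ⊕ 192 ⊕ 77 = 164.
P'[2]: 115 ⊕ 155 ⊕ 164 = 76.
P'[3]: 205 ⊕ 42 ⊕ 192 = 39.
P'[4]: 217 ⊕ 63 ⊕ 50 = 212.
P'[5]: 214 ⊕ 51 ⊕ 244 = 17.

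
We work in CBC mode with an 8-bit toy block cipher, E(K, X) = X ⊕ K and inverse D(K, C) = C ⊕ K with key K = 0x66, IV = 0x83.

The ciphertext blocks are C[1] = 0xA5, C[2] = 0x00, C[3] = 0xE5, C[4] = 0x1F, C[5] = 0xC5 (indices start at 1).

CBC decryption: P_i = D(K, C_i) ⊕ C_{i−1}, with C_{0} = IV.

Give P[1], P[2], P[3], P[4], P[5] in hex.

P[1]: D(K, 0xA5) = 0xC3; 0xC3 ⊕ 0x83 = 0x40.
P[2]: D(K, 0x00) = 0x66; 0x66 ⊕ 0xA5 = 0xC3.
P[3]: D(K, 0xE5) = 0x83; 0x83 ⊕ 0x00 = 0x83.
P[4]: D(K, 0x1F) = 0x79; 0x79 ⊕ 0xE5 = 0x9C.
P[5]: D(K, 0xC5) = 0xA3; 0xA3 ⊕ 0x1F = 0xBC.

P[1] = 0x40, P[2] = 0xC3, P[3] = 0x83, P[4] = 0x9C, P[5] = 0xBC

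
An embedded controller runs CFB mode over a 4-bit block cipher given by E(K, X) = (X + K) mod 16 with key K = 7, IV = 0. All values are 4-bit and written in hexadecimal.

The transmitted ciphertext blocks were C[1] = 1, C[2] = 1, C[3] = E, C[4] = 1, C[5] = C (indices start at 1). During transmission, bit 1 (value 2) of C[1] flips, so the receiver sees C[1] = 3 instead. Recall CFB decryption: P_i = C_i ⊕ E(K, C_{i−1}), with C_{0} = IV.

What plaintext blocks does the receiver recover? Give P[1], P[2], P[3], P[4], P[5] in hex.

P[1] = 4, P[2] = B, P[3] = 6, P[4] = 4, P[5] = 4

Only C[1] changed, to 3. In CFB, a change in C_i flips the same bit in P_i and garbles P_{i+1}. Decrypting the received ciphertext:
P[1]: E(K, 0) = 7; 3 ⊕ 7 = 4.
P[2]: E(K, 3) = A; 1 ⊕ A = B.
P[3]: E(K, 1) = 8; E ⊕ 8 = 6.
P[4]: E(K, E) = 5; 1 ⊕ 5 = 4.
P[5]: E(K, 1) = 8; C ⊕ 8 = 4.
Blocks that differ from the original plaintext: P[1], P[2].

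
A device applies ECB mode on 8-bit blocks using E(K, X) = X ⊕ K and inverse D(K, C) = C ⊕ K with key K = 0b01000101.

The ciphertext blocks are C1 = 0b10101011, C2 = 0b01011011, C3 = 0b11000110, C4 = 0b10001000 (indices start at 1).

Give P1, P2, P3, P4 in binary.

P1 = 0b11101110, P2 = 0b00011110, P3 = 0b10000011, P4 = 0b11001101

ECB decryption: P_i = D(K, C_i).
P1: D(K, 0b10101011) = 0b11101110.
P2: D(K, 0b01011011) = 0b00011110.
P3: D(K, 0b11000110) = 0b10000011.
P4: D(K, 0b10001000) = 0b11001101.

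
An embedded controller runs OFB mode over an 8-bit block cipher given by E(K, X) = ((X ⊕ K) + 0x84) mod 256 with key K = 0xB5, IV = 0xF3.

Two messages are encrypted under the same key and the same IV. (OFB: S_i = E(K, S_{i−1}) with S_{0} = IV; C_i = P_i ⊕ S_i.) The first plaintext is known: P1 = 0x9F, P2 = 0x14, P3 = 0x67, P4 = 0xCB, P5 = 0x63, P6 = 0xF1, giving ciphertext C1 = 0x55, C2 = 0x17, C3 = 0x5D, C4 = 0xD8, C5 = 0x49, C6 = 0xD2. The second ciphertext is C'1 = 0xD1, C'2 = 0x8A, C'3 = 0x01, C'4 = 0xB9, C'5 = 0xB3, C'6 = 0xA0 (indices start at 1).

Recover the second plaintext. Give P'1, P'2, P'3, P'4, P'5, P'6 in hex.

P'1 = 0x1B, P'2 = 0x89, P'3 = 0x3B, P'4 = 0xAA, P'5 = 0x99, P'6 = 0x83

In OFB with a reused IV, both messages share the same keystream S_i, so C_i ⊕ C'_i = P_i ⊕ P'_i and thus P'_i = P_i ⊕ C_i ⊕ C'_i.
P'1: 0x9F ⊕ 0x55 ⊕ 0xD1 = 0x1B.
P'2: 0x14 ⊕ 0x17 ⊕ 0x8A = 0x89.
P'3: 0x67 ⊕ 0x5D ⊕ 0x01 = 0x3B.
P'4: 0xCB ⊕ 0xD8 ⊕ 0xB9 = 0xAA.
P'5: 0x63 ⊕ 0x49 ⊕ 0xB3 = 0x99.
P'6: 0xF1 ⊕ 0xD2 ⊕ 0xA0 = 0x83.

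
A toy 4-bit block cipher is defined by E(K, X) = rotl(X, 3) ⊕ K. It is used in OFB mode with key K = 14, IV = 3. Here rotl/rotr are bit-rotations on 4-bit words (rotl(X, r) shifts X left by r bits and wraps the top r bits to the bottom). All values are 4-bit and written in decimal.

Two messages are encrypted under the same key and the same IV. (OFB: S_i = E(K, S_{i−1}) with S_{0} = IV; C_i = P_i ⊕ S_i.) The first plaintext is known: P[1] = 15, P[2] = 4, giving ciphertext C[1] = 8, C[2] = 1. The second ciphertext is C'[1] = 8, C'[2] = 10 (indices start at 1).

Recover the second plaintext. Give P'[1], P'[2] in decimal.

P'[1] = 15, P'[2] = 15

In OFB with a reused IV, both messages share the same keystream S_i, so C_i ⊕ C'_i = P_i ⊕ P'_i and thus P'_i = P_i ⊕ C_i ⊕ C'_i.
P'[1]: 15 ⊕ 8 ⊕ 8 = 15.
P'[2]: 4 ⊕ 1 ⊕ 10 = 15.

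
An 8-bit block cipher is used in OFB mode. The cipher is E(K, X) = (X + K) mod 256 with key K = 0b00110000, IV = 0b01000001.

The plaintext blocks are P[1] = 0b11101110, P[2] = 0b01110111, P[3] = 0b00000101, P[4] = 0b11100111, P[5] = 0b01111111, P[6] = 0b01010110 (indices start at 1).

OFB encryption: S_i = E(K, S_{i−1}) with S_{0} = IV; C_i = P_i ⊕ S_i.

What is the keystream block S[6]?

0b01100001

C[1]: S = E(K, 0b01000001) = 0b01110001; 0b11101110 ⊕ 0b01110001 = 0b10011111.
C[2]: S = E(K, 0b01110001) = 0b10100001; 0b01110111 ⊕ 0b10100001 = 0b11010110.
C[3]: S = E(K, 0b10100001) = 0b11010001; 0b00000101 ⊕ 0b11010001 = 0b11010100.
C[4]: S = E(K, 0b11010001) = 0b00000001; 0b11100111 ⊕ 0b00000001 = 0b11100110.
C[5]: S = E(K, 0b00000001) = 0b00110001; 0b01111111 ⊕ 0b00110001 = 0b01001110.
C[6]: S = E(K, 0b00110001) = 0b01100001; 0b01010110 ⊕ 0b01100001 = 0b00110111.
So S[6] = 0b01100001.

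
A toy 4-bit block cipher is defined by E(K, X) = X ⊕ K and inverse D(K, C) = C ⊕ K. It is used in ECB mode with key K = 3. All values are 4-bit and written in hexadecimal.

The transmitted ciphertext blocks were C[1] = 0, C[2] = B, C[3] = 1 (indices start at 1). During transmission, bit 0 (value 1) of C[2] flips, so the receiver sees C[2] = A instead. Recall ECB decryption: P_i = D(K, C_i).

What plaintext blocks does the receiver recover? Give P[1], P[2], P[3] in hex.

P[1] = 3, P[2] = 9, P[3] = 2

Only C[2] changed, to A. In ECB, a change in C_i affects only P_i. Decrypting the received ciphertext:
P[1]: D(K, 0) = 3.
P[2]: D(K, A) = 9.
P[3]: D(K, 1) = 2.
Blocks that differ from the original plaintext: P[2].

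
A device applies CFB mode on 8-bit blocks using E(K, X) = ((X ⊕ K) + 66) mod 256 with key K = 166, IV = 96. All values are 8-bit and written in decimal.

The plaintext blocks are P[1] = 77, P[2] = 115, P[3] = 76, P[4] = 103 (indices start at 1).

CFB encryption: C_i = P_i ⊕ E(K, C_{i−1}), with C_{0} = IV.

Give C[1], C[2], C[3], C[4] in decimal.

C[1] = 69, C[2] = 86, C[3] = 126, C[4] = 125

C[1]: E(K, 96) = 8; 77 ⊕ 8 = 69.
C[2]: E(K, 69) = 37; 115 ⊕ 37 = 86.
C[3]: E(K, 86) = 50; 76 ⊕ 50 = 126.
C[4]: E(K, 126) = 26; 103 ⊕ 26 = 125.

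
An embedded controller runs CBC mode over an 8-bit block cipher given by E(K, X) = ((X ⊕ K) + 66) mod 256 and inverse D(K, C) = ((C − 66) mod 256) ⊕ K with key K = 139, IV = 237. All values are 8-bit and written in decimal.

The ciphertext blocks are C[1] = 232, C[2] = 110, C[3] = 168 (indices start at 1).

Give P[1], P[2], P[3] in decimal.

CBC decryption: P_i = D(K, C_i) ⊕ C_{i−1}, with C_{0} = IV.
P[1]: D(K, 232) = 45; 45 ⊕ 237 = 192.
P[2]: D(K, 110) = 167; 167 ⊕ 232 = 79.
P[3]: D(K, 168) = 237; 237 ⊕ 110 = 131.

P[1] = 192, P[2] = 79, P[3] = 131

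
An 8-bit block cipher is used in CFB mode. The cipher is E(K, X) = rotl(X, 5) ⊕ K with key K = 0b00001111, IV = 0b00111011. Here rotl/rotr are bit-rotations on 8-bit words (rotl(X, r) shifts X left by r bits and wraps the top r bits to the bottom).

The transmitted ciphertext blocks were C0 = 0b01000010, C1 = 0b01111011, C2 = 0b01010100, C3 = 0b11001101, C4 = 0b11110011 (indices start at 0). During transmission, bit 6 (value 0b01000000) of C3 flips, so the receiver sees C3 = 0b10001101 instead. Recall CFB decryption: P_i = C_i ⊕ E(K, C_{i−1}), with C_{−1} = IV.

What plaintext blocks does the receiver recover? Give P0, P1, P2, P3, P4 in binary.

Only C3 changed, to 0b10001101. In CFB, a change in C_i flips the same bit in P_i and garbles P_{i+1}. Decrypting the received ciphertext:
P0: E(K, 0b00111011) = 0b01101000; 0b01000010 ⊕ 0b01101000 = 0b00101010.
P1: E(K, 0b01000010) = 0b01000111; 0b01111011 ⊕ 0b01000111 = 0b00111100.
P2: E(K, 0b01111011) = 0b01100000; 0b01010100 ⊕ 0b01100000 = 0b00110100.
P3: E(K, 0b01010100) = 0b10000101; 0b10001101 ⊕ 0b10000101 = 0b00001000.
P4: E(K, 0b10001101) = 0b10111110; 0b11110011 ⊕ 0b10111110 = 0b01001101.
Blocks that differ from the original plaintext: P3, P4.

P0 = 0b00101010, P1 = 0b00111100, P2 = 0b00110100, P3 = 0b00001000, P4 = 0b01001101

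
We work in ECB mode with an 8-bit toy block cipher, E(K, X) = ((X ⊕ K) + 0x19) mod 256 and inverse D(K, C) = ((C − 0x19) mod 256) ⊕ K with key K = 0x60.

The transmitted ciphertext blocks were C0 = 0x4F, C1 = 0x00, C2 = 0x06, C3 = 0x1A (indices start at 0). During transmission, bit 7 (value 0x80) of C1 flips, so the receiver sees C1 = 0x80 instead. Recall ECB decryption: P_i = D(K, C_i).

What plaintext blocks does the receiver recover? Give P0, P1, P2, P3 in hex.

P0 = 0x56, P1 = 0x07, P2 = 0x8D, P3 = 0x61

Only C1 changed, to 0x80. In ECB, a change in C_i affects only P_i. Decrypting the received ciphertext:
P0: D(K, 0x4F) = 0x56.
P1: D(K, 0x80) = 0x07.
P2: D(K, 0x06) = 0x8D.
P3: D(K, 0x1A) = 0x61.
Blocks that differ from the original plaintext: P1.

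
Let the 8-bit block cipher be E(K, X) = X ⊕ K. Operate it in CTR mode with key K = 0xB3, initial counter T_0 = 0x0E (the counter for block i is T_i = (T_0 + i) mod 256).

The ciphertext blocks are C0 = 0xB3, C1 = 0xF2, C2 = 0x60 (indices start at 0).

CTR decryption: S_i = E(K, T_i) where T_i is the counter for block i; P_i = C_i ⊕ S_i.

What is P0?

P0 = 0x0E

P0: T = 0x0E, S = E(K, T) = 0xBD; 0xB3 ⊕ 0xBD = 0x0E.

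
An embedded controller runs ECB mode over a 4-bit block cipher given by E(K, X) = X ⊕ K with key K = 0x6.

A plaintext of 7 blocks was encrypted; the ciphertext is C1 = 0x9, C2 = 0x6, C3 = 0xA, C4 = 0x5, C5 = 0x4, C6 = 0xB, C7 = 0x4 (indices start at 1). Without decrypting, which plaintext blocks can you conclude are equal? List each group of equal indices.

P5 = P7

ECB encrypts each block independently with the same key, so equal ciphertext blocks imply equal plaintext blocks.
C5 = C7 = 0x4, so P5 = P7.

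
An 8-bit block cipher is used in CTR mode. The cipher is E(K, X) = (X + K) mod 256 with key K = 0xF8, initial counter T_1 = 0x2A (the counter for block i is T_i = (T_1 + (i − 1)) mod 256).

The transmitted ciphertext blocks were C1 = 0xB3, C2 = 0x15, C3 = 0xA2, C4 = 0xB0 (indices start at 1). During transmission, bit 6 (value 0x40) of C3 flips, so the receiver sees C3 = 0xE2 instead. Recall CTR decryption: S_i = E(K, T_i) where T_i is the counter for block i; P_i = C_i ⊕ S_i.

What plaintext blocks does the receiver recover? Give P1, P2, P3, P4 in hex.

P1 = 0x91, P2 = 0x36, P3 = 0xC6, P4 = 0x95

Only C3 changed, to 0xE2. In CTR, a change in C_i flips the same bit in P_i only; the keystream is unaffected. Decrypting the received ciphertext:
P1: T = 0x2A, S = E(K, T) = 0x22; 0xB3 ⊕ 0x22 = 0x91.
P2: T = 0x2B, S = E(K, T) = 0x23; 0x15 ⊕ 0x23 = 0x36.
P3: T = 0x2C, S = E(K, T) = 0x24; 0xE2 ⊕ 0x24 = 0xC6.
P4: T = 0x2D, S = E(K, T) = 0x25; 0xB0 ⊕ 0x25 = 0x95.
Blocks that differ from the original plaintext: P3.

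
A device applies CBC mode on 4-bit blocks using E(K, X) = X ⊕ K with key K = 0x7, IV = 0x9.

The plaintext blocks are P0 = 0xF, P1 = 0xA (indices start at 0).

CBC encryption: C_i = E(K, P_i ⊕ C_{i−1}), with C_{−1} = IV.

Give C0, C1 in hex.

C0: P0 ⊕ 0x9 = 0x6; E(K, 0x6) = 0x1.
C1: P1 ⊕ 0x1 = 0xB; E(K, 0xB) = 0xC.

C0 = 0x1, C1 = 0xC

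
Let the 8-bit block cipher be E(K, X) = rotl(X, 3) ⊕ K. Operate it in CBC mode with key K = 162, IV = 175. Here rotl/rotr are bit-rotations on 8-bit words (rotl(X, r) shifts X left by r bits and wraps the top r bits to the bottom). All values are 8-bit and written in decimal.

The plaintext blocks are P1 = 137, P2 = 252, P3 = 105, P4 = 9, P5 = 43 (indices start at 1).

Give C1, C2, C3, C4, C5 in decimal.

CBC encryption: C_i = E(K, P_i ⊕ C_{i−1}), with C_{0} = IV.
C1: P1 ⊕ 175 = 38; E(K, 38) = 147.
C2: P2 ⊕ 147 = 111; E(K, 111) = 217.
C3: P3 ⊕ 217 = 176; E(K, 176) = 39.
C4: P4 ⊕ 39 = 46; E(K, 46) = 211.
C5: P5 ⊕ 211 = 248; E(K, 248) = 101.

C1 = 147, C2 = 217, C3 = 39, C4 = 211, C5 = 101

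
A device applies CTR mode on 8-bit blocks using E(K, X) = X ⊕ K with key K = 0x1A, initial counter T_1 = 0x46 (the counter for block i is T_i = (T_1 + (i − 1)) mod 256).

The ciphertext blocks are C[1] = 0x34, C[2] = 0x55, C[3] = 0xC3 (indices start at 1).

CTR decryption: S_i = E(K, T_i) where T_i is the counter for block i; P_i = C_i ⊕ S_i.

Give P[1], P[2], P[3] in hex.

P[1]: T = 0x46, S = E(K, T) = 0x5C; 0x34 ⊕ 0x5C = 0x68.
P[2]: T = 0x47, S = E(K, T) = 0x5D; 0x55 ⊕ 0x5D = 0x08.
P[3]: T = 0x48, S = E(K, T) = 0x52; 0xC3 ⊕ 0x52 = 0x91.

P[1] = 0x68, P[2] = 0x08, P[3] = 0x91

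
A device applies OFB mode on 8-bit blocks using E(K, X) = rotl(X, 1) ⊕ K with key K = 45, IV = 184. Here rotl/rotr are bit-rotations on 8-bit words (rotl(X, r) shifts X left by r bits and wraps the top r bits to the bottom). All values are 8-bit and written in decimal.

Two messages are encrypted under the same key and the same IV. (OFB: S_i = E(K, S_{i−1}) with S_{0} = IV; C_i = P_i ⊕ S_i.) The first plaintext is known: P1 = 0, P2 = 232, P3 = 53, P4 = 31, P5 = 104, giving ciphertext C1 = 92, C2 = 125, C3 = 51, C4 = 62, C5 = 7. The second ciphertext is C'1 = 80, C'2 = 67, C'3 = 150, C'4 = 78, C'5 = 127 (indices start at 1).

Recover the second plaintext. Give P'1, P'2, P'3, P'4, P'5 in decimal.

In OFB with a reused IV, both messages share the same keystream S_i, so C_i ⊕ C'_i = P_i ⊕ P'_i and thus P'_i = P_i ⊕ C_i ⊕ C'_i.
P'1: 0 ⊕ 92 ⊕ 80 = 12.
P'2: 232 ⊕ 125 ⊕ 67 = 214.
P'3: 53 ⊕ 51 ⊕ 150 = 144.
P'4: 31 ⊕ 62 ⊕ 78 = 111.
P'5: 104 ⊕ 7 ⊕ 127 = 16.

P'1 = 12, P'2 = 214, P'3 = 144, P'4 = 111, P'5 = 16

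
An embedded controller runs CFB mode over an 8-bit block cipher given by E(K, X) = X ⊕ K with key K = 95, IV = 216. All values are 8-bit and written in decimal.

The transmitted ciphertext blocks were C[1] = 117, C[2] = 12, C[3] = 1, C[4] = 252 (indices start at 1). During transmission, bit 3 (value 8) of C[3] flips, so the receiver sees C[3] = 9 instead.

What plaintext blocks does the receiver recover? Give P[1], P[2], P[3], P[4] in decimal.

CFB decryption: P_i = C_i ⊕ E(K, C_{i−1}), with C_{0} = IV.
Only C[3] changed, to 9. In CFB, a change in C_i flips the same bit in P_i and garbles P_{i+1}. Decrypting the received ciphertext:
P[1]: E(K, 216) = 135; 117 ⊕ 135 = 242.
P[2]: E(K, 117) = 42; 12 ⊕ 42 = 38.
P[3]: E(K, 12) = 83; 9 ⊕ 83 = 90.
P[4]: E(K, 9) = 86; 252 ⊕ 86 = 170.
Blocks that differ from the original plaintext: P[3], P[4].

P[1] = 242, P[2] = 38, P[3] = 90, P[4] = 170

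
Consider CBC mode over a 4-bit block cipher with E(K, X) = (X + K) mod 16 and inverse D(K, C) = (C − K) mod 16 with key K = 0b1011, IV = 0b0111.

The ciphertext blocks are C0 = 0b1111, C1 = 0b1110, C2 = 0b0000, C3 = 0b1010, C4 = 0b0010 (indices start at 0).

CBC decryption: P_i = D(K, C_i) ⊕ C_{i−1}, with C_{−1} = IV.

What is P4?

P4 = 0b1101

P4: D(K, 0b0010) = 0b0111; 0b0111 ⊕ 0b1010 = 0b1101.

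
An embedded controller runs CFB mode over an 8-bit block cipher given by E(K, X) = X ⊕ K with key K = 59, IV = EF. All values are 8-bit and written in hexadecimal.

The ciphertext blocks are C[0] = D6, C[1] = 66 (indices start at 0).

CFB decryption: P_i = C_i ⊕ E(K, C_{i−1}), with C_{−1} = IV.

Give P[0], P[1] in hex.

P[0]: E(K, EF) = B6; D6 ⊕ B6 = 60.
P[1]: E(K, D6) = 8F; 66 ⊕ 8F = E9.

P[0] = 60, P[1] = E9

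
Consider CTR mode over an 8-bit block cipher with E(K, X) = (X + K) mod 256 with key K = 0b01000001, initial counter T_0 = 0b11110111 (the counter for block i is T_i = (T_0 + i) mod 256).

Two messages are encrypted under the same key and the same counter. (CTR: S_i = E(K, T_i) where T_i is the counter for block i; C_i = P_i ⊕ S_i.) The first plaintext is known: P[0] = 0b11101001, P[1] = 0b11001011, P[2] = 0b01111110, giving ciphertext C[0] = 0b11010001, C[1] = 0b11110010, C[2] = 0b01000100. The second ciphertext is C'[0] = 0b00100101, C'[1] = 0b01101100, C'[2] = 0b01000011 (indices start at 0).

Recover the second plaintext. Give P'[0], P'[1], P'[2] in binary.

P'[0] = 0b00011101, P'[1] = 0b01010101, P'[2] = 0b01111001

In CTR with a reused counter, both messages share the same keystream S_i, so C_i ⊕ C'_i = P_i ⊕ P'_i and thus P'_i = P_i ⊕ C_i ⊕ C'_i.
P'[0]: 0b11101001 ⊕ 0b11010001 ⊕ 0b00100101 = 0b00011101.
P'[1]: 0b11001011 ⊕ 0b11110010 ⊕ 0b01101100 = 0b01010101.
P'[2]: 0b01111110 ⊕ 0b01000100 ⊕ 0b01000011 = 0b01111001.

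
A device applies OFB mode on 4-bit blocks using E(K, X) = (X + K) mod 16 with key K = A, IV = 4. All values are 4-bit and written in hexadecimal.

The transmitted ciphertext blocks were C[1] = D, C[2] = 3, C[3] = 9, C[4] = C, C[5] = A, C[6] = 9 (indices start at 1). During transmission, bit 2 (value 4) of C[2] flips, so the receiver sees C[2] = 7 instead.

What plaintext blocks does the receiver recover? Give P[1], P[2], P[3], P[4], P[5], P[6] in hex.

P[1] = 3, P[2] = F, P[3] = B, P[4] = 0, P[5] = C, P[6] = 9

OFB decryption: S_i = E(K, S_{i−1}) with S_{0} = IV; P_i = C_i ⊕ S_i.
Only C[2] changed, to 7. In OFB, a change in C_i flips the same bit in P_i only; the keystream is unaffected. Decrypting the received ciphertext:
P[1]: S = E(K, 4) = E; D ⊕ E = 3.
P[2]: S = E(K, E) = 8; 7 ⊕ 8 = F.
P[3]: S = E(K, 8) = 2; 9 ⊕ 2 = B.
P[4]: S = E(K, 2) = C; C ⊕ C = 0.
P[5]: S = E(K, C) = 6; A ⊕ 6 = C.
P[6]: S = E(K, 6) = 0; 9 ⊕ 0 = 9.
Blocks that differ from the original plaintext: P[2].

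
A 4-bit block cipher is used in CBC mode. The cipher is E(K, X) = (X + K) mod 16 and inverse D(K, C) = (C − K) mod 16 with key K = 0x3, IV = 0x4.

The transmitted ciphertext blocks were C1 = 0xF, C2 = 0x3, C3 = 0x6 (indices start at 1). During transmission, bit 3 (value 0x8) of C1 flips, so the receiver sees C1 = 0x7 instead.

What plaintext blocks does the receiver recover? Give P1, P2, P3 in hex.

P1 = 0x0, P2 = 0x7, P3 = 0x0

CBC decryption: P_i = D(K, C_i) ⊕ C_{i−1}, with C_{0} = IV.
Only C1 changed, to 0x7. In CBC, a change in C_i garbles P_i and flips the same bit in P_{i+1}. Decrypting the received ciphertext:
P1: D(K, 0x7) = 0x4; 0x4 ⊕ 0x4 = 0x0.
P2: D(K, 0x3) = 0x0; 0x0 ⊕ 0x7 = 0x7.
P3: D(K, 0x6) = 0x3; 0x3 ⊕ 0x3 = 0x0.
Blocks that differ from the original plaintext: P1, P2.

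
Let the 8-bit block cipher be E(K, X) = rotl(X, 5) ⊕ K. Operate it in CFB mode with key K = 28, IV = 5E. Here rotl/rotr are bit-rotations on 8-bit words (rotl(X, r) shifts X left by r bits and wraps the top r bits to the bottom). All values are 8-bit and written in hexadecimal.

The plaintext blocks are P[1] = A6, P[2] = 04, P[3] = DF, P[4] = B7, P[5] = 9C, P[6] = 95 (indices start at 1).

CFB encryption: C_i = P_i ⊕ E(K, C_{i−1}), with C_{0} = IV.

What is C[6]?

C[1]: E(K, 5E) = E3; A6 ⊕ E3 = 45.
C[2]: E(K, 45) = 80; 04 ⊕ 80 = 84.
C[3]: E(K, 84) = B8; DF ⊕ B8 = 67.
C[4]: E(K, 67) = C4; B7 ⊕ C4 = 73.
C[5]: E(K, 73) = 46; 9C ⊕ 46 = DA.
C[6]: E(K, DA) = 73; 95 ⊕ 73 = E6.

C[6] = E6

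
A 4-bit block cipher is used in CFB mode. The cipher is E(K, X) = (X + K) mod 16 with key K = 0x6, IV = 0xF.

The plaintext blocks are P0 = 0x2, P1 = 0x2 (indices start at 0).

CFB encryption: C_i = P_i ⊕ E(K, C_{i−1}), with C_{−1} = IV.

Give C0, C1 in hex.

C0: E(K, 0xF) = 0x5; 0x2 ⊕ 0x5 = 0x7.
C1: E(K, 0x7) = 0xD; 0x2 ⊕ 0xD = 0xF.

C0 = 0x7, C1 = 0xF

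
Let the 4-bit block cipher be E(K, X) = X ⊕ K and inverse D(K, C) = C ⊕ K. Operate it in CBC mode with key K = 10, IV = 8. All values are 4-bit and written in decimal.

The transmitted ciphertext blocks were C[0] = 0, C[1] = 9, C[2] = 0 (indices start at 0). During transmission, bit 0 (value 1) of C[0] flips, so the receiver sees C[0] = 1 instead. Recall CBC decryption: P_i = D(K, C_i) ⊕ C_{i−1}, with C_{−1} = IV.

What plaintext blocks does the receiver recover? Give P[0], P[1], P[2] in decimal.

Only C[0] changed, to 1. In CBC, a change in C_i garbles P_i and flips the same bit in P_{i+1}. Decrypting the received ciphertext:
P[0]: D(K, 1) = 11; 11 ⊕ 8 = 3.
P[1]: D(K, 9) = 3; 3 ⊕ 1 = 2.
P[2]: D(K, 0) = 10; 10 ⊕ 9 = 3.
Blocks that differ from the original plaintext: P[0], P[1].

P[0] = 3, P[1] = 2, P[2] = 3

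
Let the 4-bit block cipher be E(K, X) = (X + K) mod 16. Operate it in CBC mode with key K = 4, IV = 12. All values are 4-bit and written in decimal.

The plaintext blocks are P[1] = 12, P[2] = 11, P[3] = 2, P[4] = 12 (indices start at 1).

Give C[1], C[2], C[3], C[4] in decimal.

CBC encryption: C_i = E(K, P_i ⊕ C_{i−1}), with C_{0} = IV.
C[1]: P[1] ⊕ 12 = 0; E(K, 0) = 4.
C[2]: P[2] ⊕ 4 = 15; E(K, 15) = 3.
C[3]: P[3] ⊕ 3 = 1; E(K, 1) = 5.
C[4]: P[4] ⊕ 5 = 9; E(K, 9) = 13.

C[1] = 4, C[2] = 3, C[3] = 5, C[4] = 13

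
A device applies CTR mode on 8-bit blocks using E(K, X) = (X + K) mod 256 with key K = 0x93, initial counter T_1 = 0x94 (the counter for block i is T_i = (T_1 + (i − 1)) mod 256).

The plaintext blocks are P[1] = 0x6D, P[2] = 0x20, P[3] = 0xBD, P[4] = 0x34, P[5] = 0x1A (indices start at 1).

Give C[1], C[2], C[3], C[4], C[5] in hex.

C[1] = 0x4A, C[2] = 0x08, C[3] = 0x94, C[4] = 0x1E, C[5] = 0x31

CTR encryption: S_i = E(K, T_i) where T_i is the counter for block i; C_i = P_i ⊕ S_i.
C[1]: T = 0x94, S = E(K, T) = 0x27; 0x6D ⊕ 0x27 = 0x4A.
C[2]: T = 0x95, S = E(K, T) = 0x28; 0x20 ⊕ 0x28 = 0x08.
C[3]: T = 0x96, S = E(K, T) = 0x29; 0xBD ⊕ 0x29 = 0x94.
C[4]: T = 0x97, S = E(K, T) = 0x2A; 0x34 ⊕ 0x2A = 0x1E.
C[5]: T = 0x98, S = E(K, T) = 0x2B; 0x1A ⊕ 0x2B = 0x31.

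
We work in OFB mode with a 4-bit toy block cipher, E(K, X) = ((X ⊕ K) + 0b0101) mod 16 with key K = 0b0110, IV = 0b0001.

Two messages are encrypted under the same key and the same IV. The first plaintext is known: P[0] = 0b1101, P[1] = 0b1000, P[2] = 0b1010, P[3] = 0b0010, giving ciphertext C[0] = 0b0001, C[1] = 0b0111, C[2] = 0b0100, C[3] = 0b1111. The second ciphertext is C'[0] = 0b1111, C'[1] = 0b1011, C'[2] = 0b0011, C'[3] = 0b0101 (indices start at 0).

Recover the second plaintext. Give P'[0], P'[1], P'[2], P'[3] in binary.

In OFB with a reused IV, both messages share the same keystream S_i, so C_i ⊕ C'_i = P_i ⊕ P'_i and thus P'_i = P_i ⊕ C_i ⊕ C'_i.
P'[0]: 0b1101 ⊕ 0b0001 ⊕ 0b1111 = 0b0011.
P'[1]: 0b1000 ⊕ 0b0111 ⊕ 0b1011 = 0b0100.
P'[2]: 0b1010 ⊕ 0b0100 ⊕ 0b0011 = 0b1101.
P'[3]: 0b0010 ⊕ 0b1111 ⊕ 0b0101 = 0b1000.

P'[0] = 0b0011, P'[1] = 0b0100, P'[2] = 0b1101, P'[3] = 0b1000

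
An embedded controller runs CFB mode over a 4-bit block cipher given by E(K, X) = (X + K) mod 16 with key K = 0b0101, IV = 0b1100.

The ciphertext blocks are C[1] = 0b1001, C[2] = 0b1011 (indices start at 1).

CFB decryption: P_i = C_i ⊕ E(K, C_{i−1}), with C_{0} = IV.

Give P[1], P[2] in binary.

P[1]: E(K, 0b1100) = 0b0001; 0b1001 ⊕ 0b0001 = 0b1000.
P[2]: E(K, 0b1001) = 0b1110; 0b1011 ⊕ 0b1110 = 0b0101.

P[1] = 0b1000, P[2] = 0b0101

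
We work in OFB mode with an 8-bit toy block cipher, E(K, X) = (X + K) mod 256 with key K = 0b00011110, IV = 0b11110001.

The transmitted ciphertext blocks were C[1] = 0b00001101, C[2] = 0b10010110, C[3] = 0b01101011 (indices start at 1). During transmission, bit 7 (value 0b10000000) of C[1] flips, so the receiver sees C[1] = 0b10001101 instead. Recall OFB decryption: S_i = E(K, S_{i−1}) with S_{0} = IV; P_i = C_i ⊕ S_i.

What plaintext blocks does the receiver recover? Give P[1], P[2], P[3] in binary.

P[1] = 0b10000010, P[2] = 0b10111011, P[3] = 0b00100000

Only C[1] changed, to 0b10001101. In OFB, a change in C_i flips the same bit in P_i only; the keystream is unaffected. Decrypting the received ciphertext:
P[1]: S = E(K, 0b11110001) = 0b00001111; 0b10001101 ⊕ 0b00001111 = 0b10000010.
P[2]: S = E(K, 0b00001111) = 0b00101101; 0b10010110 ⊕ 0b00101101 = 0b10111011.
P[3]: S = E(K, 0b00101101) = 0b01001011; 0b01101011 ⊕ 0b01001011 = 0b00100000.
Blocks that differ from the original plaintext: P[1].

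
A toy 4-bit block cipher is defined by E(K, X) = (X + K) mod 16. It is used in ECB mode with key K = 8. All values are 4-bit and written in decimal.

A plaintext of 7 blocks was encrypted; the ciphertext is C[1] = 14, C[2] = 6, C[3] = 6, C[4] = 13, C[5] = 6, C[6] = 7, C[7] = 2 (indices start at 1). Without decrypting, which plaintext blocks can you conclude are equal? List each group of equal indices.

P[2] = P[3] = P[5]

ECB encrypts each block independently with the same key, so equal ciphertext blocks imply equal plaintext blocks.
C[2] = C[3] = C[5] = 6, so P[2] = P[3] = P[5].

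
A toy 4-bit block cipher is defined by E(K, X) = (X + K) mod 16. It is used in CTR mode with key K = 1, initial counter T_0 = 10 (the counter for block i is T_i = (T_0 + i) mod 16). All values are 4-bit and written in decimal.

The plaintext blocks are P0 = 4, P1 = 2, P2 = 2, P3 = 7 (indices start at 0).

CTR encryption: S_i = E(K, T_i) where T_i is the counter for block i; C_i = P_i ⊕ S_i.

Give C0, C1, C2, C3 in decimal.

C0 = 15, C1 = 14, C2 = 15, C3 = 9

C0: T = 10, S = E(K, T) = 11; 4 ⊕ 11 = 15.
C1: T = 11, S = E(K, T) = 12; 2 ⊕ 12 = 14.
C2: T = 12, S = E(K, T) = 13; 2 ⊕ 13 = 15.
C3: T = 13, S = E(K, T) = 14; 7 ⊕ 14 = 9.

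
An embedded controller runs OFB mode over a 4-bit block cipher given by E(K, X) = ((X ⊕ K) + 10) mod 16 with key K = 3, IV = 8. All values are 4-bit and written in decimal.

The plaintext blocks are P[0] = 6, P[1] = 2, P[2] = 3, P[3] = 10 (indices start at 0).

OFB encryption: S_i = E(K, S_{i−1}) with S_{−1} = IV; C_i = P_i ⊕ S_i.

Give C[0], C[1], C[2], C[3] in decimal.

C[0]: S = E(K, 8) = 5; 6 ⊕ 5 = 3.
C[1]: S = E(K, 5) = 0; 2 ⊕ 0 = 2.
C[2]: S = E(K, 0) = 13; 3 ⊕ 13 = 14.
C[3]: S = E(K, 13) = 8; 10 ⊕ 8 = 2.

C[0] = 3, C[1] = 2, C[2] = 14, C[3] = 2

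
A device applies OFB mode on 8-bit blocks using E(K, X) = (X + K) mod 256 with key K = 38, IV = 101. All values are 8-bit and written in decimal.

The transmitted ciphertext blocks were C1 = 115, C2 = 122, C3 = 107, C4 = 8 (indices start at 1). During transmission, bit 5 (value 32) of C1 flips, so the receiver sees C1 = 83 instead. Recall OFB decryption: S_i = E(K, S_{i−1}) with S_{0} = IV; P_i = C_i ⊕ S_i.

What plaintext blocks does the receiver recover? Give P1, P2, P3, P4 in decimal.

Only C1 changed, to 83. In OFB, a change in C_i flips the same bit in P_i only; the keystream is unaffected. Decrypting the received ciphertext:
P1: S = E(K, 101) = 139; 83 ⊕ 139 = 216.
P2: S = E(K, 139) = 177; 122 ⊕ 177 = 203.
P3: S = E(K, 177) = 215; 107 ⊕ 215 = 188.
P4: S = E(K, 215) = 253; 8 ⊕ 253 = 245.
Blocks that differ from the original plaintext: P1.

P1 = 216, P2 = 203, P3 = 188, P4 = 245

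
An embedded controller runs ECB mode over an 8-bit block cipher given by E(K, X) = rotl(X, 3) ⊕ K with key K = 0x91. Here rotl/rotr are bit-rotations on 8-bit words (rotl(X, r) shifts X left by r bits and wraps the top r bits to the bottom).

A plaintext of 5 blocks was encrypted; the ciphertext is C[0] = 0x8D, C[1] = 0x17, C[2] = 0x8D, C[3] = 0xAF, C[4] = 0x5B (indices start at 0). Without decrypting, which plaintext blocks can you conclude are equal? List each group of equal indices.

P[0] = P[2]

ECB encrypts each block independently with the same key, so equal ciphertext blocks imply equal plaintext blocks.
C[0] = C[2] = 0x8D, so P[0] = P[2].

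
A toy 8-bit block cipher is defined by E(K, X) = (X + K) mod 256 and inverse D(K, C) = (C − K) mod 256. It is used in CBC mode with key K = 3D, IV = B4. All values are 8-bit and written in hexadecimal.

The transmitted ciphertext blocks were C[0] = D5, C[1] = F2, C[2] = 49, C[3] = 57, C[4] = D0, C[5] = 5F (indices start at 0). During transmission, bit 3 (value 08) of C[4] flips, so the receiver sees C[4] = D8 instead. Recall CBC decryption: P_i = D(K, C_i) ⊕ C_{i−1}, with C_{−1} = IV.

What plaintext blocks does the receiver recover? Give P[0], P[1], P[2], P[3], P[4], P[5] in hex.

P[0] = 2C, P[1] = 60, P[2] = FE, P[3] = 53, P[4] = CC, P[5] = FA

Only C[4] changed, to D8. In CBC, a change in C_i garbles P_i and flips the same bit in P_{i+1}. Decrypting the received ciphertext:
P[0]: D(K, D5) = 98; 98 ⊕ B4 = 2C.
P[1]: D(K, F2) = B5; B5 ⊕ D5 = 60.
P[2]: D(K, 49) = 0C; 0C ⊕ F2 = FE.
P[3]: D(K, 57) = 1A; 1A ⊕ 49 = 53.
P[4]: D(K, D8) = 9B; 9B ⊕ 57 = CC.
P[5]: D(K, 5F) = 22; 22 ⊕ D8 = FA.
Blocks that differ from the original plaintext: P[4], P[5].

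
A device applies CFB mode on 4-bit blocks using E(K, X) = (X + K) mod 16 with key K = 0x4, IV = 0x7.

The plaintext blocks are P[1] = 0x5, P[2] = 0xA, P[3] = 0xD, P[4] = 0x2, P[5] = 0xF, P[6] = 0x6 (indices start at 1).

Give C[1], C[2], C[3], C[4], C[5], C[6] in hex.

C[1] = 0xE, C[2] = 0x8, C[3] = 0x1, C[4] = 0x7, C[5] = 0x4, C[6] = 0xE

CFB encryption: C_i = P_i ⊕ E(K, C_{i−1}), with C_{0} = IV.
C[1]: E(K, 0x7) = 0xB; 0x5 ⊕ 0xB = 0xE.
C[2]: E(K, 0xE) = 0x2; 0xA ⊕ 0x2 = 0x8.
C[3]: E(K, 0x8) = 0xC; 0xD ⊕ 0xC = 0x1.
C[4]: E(K, 0x1) = 0x5; 0x2 ⊕ 0x5 = 0x7.
C[5]: E(K, 0x7) = 0xB; 0xF ⊕ 0xB = 0x4.
C[6]: E(K, 0x4) = 0x8; 0x6 ⊕ 0x8 = 0xE.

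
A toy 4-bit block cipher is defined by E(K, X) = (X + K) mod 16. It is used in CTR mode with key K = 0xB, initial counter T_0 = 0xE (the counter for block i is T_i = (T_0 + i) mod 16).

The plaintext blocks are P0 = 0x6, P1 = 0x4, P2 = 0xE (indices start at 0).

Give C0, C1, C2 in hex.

CTR encryption: S_i = E(K, T_i) where T_i is the counter for block i; C_i = P_i ⊕ S_i.
C0: T = 0xE, S = E(K, T) = 0x9; 0x6 ⊕ 0x9 = 0xF.
C1: T = 0xF, S = E(K, T) = 0xA; 0x4 ⊕ 0xA = 0xE.
C2: T = 0x0, S = E(K, T) = 0xB; 0xE ⊕ 0xB = 0x5.

C0 = 0xF, C1 = 0xE, C2 = 0x5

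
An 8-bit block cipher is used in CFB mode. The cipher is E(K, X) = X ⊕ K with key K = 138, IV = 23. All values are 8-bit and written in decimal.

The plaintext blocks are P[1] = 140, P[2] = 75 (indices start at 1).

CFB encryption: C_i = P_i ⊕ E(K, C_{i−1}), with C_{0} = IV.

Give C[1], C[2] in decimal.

C[1] = 17, C[2] = 208

C[1]: E(K, 23) = 157; 140 ⊕ 157 = 17.
C[2]: E(K, 17) = 155; 75 ⊕ 155 = 208.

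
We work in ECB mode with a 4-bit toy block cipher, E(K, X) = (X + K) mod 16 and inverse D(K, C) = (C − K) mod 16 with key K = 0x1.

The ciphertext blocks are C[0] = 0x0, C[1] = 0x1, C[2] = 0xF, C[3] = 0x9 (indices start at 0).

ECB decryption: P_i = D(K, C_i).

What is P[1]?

P[1] = 0x0

P[1]: D(K, 0x1) = 0x0.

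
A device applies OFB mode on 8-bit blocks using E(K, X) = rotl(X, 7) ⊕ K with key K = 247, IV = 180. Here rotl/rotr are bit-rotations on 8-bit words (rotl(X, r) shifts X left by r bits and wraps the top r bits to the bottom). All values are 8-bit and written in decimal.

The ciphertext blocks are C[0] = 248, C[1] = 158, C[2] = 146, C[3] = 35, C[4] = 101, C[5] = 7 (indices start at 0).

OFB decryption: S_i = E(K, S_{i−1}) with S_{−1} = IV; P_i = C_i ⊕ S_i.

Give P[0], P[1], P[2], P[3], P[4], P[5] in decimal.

P[0]: S = E(K, 180) = 173; 248 ⊕ 173 = 85.
P[1]: S = E(K, 173) = 33; 158 ⊕ 33 = 191.
P[2]: S = E(K, 33) = 103; 146 ⊕ 103 = 245.
P[3]: S = E(K, 103) = 68; 35 ⊕ 68 = 103.
P[4]: S = E(K, 68) = 213; 101 ⊕ 213 = 176.
P[5]: S = E(K, 213) = 29; 7 ⊕ 29 = 26.

P[0] = 85, P[1] = 191, P[2] = 245, P[3] = 103, P[4] = 176, P[5] = 26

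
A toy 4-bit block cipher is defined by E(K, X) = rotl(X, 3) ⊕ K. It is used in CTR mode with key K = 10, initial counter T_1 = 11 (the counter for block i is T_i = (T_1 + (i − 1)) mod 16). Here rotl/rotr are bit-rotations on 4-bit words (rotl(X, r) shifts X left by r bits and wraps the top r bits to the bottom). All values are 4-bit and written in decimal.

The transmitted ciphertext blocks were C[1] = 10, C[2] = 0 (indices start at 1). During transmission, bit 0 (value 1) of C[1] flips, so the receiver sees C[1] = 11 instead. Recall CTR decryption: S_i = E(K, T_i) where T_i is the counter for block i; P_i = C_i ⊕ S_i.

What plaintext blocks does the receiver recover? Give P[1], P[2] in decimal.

Only C[1] changed, to 11. In CTR, a change in C_i flips the same bit in P_i only; the keystream is unaffected. Decrypting the received ciphertext:
P[1]: T = 11, S = E(K, T) = 7; 11 ⊕ 7 = 12.
P[2]: T = 12, S = E(K, T) = 12; 0 ⊕ 12 = 12.
Blocks that differ from the original plaintext: P[1].

P[1] = 12, P[2] = 12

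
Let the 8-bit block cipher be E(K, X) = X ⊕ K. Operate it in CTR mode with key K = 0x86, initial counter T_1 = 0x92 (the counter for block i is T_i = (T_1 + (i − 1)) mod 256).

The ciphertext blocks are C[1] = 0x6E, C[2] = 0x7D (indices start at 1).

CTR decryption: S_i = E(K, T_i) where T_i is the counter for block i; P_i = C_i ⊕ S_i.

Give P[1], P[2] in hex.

P[1]: T = 0x92, S = E(K, T) = 0x14; 0x6E ⊕ 0x14 = 0x7A.
P[2]: T = 0x93, S = E(K, T) = 0x15; 0x7D ⊕ 0x15 = 0x68.

P[1] = 0x7A, P[2] = 0x68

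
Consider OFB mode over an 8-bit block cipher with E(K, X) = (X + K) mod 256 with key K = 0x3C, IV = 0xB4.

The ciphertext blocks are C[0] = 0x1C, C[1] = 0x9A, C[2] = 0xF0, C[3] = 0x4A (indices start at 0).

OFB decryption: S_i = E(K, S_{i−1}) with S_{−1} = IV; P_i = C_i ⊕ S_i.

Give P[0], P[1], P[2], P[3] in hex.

P[0] = 0xEC, P[1] = 0xB6, P[2] = 0x98, P[3] = 0xEE

P[0]: S = E(K, 0xB4) = 0xF0; 0x1C ⊕ 0xF0 = 0xEC.
P[1]: S = E(K, 0xF0) = 0x2C; 0x9A ⊕ 0x2C = 0xB6.
P[2]: S = E(K, 0x2C) = 0x68; 0xF0 ⊕ 0x68 = 0x98.
P[3]: S = E(K, 0x68) = 0xA4; 0x4A ⊕ 0xA4 = 0xEE.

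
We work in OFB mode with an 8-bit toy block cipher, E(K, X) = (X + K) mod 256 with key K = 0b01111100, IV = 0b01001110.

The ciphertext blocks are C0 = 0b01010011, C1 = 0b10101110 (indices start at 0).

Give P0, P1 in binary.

P0 = 0b10011001, P1 = 0b11101000

OFB decryption: S_i = E(K, S_{i−1}) with S_{−1} = IV; P_i = C_i ⊕ S_i.
P0: S = E(K, 0b01001110) = 0b11001010; 0b01010011 ⊕ 0b11001010 = 0b10011001.
P1: S = E(K, 0b11001010) = 0b01000110; 0b10101110 ⊕ 0b01000110 = 0b11101000.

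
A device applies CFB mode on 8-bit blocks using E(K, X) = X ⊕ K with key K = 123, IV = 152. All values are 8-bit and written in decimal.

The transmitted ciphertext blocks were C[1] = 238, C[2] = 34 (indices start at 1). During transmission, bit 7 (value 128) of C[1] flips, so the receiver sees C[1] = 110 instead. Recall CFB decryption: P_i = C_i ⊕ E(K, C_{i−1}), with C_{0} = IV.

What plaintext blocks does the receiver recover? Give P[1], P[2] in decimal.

P[1] = 141, P[2] = 55

Only C[1] changed, to 110. In CFB, a change in C_i flips the same bit in P_i and garbles P_{i+1}. Decrypting the received ciphertext:
P[1]: E(K, 152) = 227; 110 ⊕ 227 = 141.
P[2]: E(K, 110) = 21; 34 ⊕ 21 = 55.
Blocks that differ from the original plaintext: P[1], P[2].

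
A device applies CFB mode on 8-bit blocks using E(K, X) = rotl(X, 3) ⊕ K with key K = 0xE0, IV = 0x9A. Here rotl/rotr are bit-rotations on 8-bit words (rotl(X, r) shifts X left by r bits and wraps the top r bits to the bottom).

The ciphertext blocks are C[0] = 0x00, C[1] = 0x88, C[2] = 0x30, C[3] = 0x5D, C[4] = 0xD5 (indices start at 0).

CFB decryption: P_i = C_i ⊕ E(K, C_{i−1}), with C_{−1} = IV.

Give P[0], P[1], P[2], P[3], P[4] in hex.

P[0]: E(K, 0x9A) = 0x34; 0x00 ⊕ 0x34 = 0x34.
P[1]: E(K, 0x00) = 0xE0; 0x88 ⊕ 0xE0 = 0x68.
P[2]: E(K, 0x88) = 0xA4; 0x30 ⊕ 0xA4 = 0x94.
P[3]: E(K, 0x30) = 0x61; 0x5D ⊕ 0x61 = 0x3C.
P[4]: E(K, 0x5D) = 0x0A; 0xD5 ⊕ 0x0A = 0xDF.

P[0] = 0x34, P[1] = 0x68, P[2] = 0x94, P[3] = 0x3C, P[4] = 0xDF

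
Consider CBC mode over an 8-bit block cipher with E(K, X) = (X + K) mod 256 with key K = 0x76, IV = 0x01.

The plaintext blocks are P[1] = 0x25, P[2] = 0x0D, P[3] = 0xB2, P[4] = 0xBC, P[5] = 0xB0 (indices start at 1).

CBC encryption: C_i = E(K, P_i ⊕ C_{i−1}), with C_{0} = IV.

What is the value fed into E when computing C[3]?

C[1]: P[1] ⊕ 0x01 = 0x24; E(K, 0x24) = 0x9A.
C[2]: P[2] ⊕ 0x9A = 0x97; E(K, 0x97) = 0x0D.
C[3]: P[3] ⊕ 0x0D = 0xBF; E(K, 0xBF) = 0x35.
So the input to E for block [3] is 0xBF.

0xBF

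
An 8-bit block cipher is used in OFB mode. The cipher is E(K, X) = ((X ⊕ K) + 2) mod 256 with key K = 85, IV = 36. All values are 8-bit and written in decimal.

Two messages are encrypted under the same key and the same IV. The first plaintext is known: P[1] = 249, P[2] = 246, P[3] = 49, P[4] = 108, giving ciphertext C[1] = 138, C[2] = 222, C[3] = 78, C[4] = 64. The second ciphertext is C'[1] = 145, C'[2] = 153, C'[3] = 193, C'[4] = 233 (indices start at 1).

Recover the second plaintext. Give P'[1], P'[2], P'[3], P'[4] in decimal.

In OFB with a reused IV, both messages share the same keystream S_i, so C_i ⊕ C'_i = P_i ⊕ P'_i and thus P'_i = P_i ⊕ C_i ⊕ C'_i.
P'[1]: 249 ⊕ 138 ⊕ 145 = 226.
P'[2]: 246 ⊕ 222 ⊕ 153 = 177.
P'[3]: 49 ⊕ 78 ⊕ 193 = 190.
P'[4]: 108 ⊕ 64 ⊕ 233 = 197.

P'[1] = 226, P'[2] = 177, P'[3] = 190, P'[4] = 197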